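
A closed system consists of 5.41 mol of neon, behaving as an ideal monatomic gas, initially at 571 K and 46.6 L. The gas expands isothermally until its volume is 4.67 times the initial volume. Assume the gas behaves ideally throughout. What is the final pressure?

P₁ = nRT₁/V₁ = 5.41×8.314×571/46.6 = 551 kPa.
Isothermal: T stays 571 K; PV = const ⇒ V₂ = 218 L, P₂ = 118 kPa.

118 kPa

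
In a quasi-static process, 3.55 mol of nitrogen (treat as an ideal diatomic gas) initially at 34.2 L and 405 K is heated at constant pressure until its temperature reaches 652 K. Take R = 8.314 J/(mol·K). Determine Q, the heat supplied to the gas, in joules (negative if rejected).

P₁ = nRT₁/V₁ = 3.55×8.314×405/34.2 = 350 kPa.
Isobaric: P stays 350 kPa; V/T = const ⇒ T₂ = 652 K, V₂ = 55.1 L.
W = PΔV = 350×(55.1−34.2) kPa·L = 7290 J.
ΔU = nCvΔT = 3.55×20.8×(652−405) = 18200 J.
Q = ΔU + W = nCpΔT = 25500 J.

25500 J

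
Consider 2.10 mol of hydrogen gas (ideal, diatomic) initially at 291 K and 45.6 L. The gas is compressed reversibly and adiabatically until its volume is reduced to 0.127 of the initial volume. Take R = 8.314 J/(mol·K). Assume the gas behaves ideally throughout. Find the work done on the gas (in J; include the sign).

16300 J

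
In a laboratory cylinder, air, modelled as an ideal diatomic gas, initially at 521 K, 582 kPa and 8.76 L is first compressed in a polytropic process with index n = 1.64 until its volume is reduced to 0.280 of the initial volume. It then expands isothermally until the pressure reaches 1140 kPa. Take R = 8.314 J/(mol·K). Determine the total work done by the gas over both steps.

n = P₁V₁/(RT₁) = 582×8.76/(8.314×521) = 1.18 mol.
Step 1 — Polytropic n=1.64: T₂ = T₁(V₁/V₂)^(n−1) = 521×(3.57)^0.64 = 1180 K; P₂ = P₁(V₁/V₂)^n = 4690 kPa.
W = (P₁V₁−P₂V₂)/(n−1) = (582×8.76−4690×2.45)/0.64 = -10000 J.
ΔU = nCvΔT = 1.18×20.8×(1180−521) = 16000 J.
Q = ΔU + W = 6020 J.
State after step 1: P = 4690 kPa, V = 2.45 L, T = 1180 K.
Step 2 — Isothermal: T stays 1180 K; PV = const ⇒ V₂ = 10.1 L, P₂ = 1140 kPa.
ΔU = 0 (ideal gas, T constant).
W = nRT ln(V₂/V₁) = 1.18×8.314×1180×ln(4.12) = 16300 J.
Q = ΔU + W = 16300 J.
Net over both steps: W = 6270 J, Q = 22300 J, ΔU = 16000 J.

6270 J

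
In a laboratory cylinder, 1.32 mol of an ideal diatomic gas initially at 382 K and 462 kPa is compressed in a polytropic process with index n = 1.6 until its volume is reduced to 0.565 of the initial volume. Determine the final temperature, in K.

V₁ = nRT₁/P₁ = 1.32×8.314×382/462 = 9.07 L.
Polytropic n=1.6: T₂ = T₁(V₁/V₂)^(n−1) = 382×(1.77)^0.60 = 538 K; P₂ = P₁(V₁/V₂)^n = 1150 kPa.

538 K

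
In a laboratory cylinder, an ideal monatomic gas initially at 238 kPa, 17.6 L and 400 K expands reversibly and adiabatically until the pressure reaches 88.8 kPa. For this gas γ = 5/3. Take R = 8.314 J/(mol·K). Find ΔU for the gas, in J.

n = P₁V₁/(RT₁) = 238×17.6/(8.314×400) = 1.26 mol.
Adiabatic: T₂/T₁ = (P₂/P₁)^((γ−1)/γ) ⇒ T₂ = 400×(0.373)^0.400 = 270 K; V₂ = 31.8 L.
For an ideal gas ΔU = nCvΔT with Cv = (3/2)R = 12.5 J/(mol·K).
ΔU = 1.26×12.5×(270−400) = -2050 J.

-2050 J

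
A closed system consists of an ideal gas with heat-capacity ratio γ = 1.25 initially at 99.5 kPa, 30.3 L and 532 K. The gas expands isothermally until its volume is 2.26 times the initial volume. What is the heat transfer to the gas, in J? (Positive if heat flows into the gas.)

2460 J

n = P₁V₁/(RT₁) = 99.5×30.3/(8.314×532) = 0.682 mol.
Isothermal: T stays 532 K; PV = const ⇒ V₂ = 68.5 L, P₂ = 44.0 kPa.
ΔU = 0 (ideal gas, T constant).
W = nRT ln(V₂/V₁) = 0.682×8.314×532×ln(2.26) = 2460 J.
Q = ΔU + W = 2460 J.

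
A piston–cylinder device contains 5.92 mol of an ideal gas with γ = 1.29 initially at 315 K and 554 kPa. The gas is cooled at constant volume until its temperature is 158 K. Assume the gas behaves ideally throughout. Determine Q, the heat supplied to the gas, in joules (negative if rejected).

-26600 J

V₁ = nRT₁/P₁ = 5.92×8.314×315/554 = 28.0 L.
Isochoric: V stays 28.0 L; P/T = const ⇒ T₂ = 158 K, P₂ = 278 kPa.
W = 0 (no volume change).
ΔU = nCvΔT = 5.92×28.7×(158−315) = -26600 J.
Q = ΔU = -26600 J.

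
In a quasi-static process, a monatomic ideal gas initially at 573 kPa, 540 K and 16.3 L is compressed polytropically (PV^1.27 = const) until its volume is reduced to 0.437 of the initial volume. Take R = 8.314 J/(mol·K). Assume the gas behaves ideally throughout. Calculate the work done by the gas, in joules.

n = P₁V₁/(RT₁) = 573×16.3/(8.314×540) = 2.08 mol.
Polytropic n=1.27: T₂ = T₁(V₁/V₂)^(n−1) = 540×(2.29)^0.27 = 675 K; P₂ = P₁(V₁/V₂)^n = 1640 kPa.
W = (P₁V₁−P₂V₂)/(n−1) = (573×16.3−1640×7.12)/0.27 = -8660 J.

-8660 J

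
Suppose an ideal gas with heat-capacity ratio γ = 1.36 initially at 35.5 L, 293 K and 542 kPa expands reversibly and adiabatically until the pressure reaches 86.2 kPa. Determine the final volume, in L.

Adiabatic: T₂/T₁ = (P₂/P₁)^((γ−1)/γ) ⇒ T₂ = 293×(0.159)^0.265 = 180 K; V₂ = 137 L.

137 L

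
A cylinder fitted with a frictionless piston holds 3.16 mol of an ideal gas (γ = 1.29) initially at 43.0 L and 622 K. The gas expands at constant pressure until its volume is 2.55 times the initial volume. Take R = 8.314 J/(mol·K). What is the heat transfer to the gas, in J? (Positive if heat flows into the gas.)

113000 J

P₁ = nRT₁/V₁ = 3.16×8.314×622/43.0 = 380 kPa.
Isobaric: P stays 380 kPa; V/T = const ⇒ T₂ = 1590 K, V₂ = 110 L.
W = PΔV = 380×(110−43.0) kPa·L = 25300 J.
ΔU = nCvΔT = 3.16×28.7×(1590−622) = 87300 J.
Q = ΔU + W = nCpΔT = 113000 J.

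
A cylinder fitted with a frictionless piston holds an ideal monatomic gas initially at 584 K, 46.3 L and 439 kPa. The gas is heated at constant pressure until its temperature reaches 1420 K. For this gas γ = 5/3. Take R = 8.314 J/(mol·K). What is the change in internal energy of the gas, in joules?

43600 J

n = P₁V₁/(RT₁) = 439×46.3/(8.314×584) = 4.19 mol.
Isobaric: P stays 439 kPa; V/T = const ⇒ T₂ = 1420 K, V₂ = 113 L.
For an ideal gas ΔU = nCvΔT with Cv = (3/2)R = 12.5 J/(mol·K).
ΔU = 4.19×12.5×(1420−584) = 43600 J.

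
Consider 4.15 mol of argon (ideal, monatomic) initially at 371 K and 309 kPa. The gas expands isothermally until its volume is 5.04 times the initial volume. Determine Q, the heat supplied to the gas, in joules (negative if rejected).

V₁ = nRT₁/P₁ = 4.15×8.314×371/309 = 41.4 L.
Isothermal: T stays 371 K; PV = const ⇒ V₂ = 209 L, P₂ = 61.3 kPa.
ΔU = 0 (ideal gas, T constant).
W = nRT ln(V₂/V₁) = 4.15×8.314×371×ln(5.04) = 20700 J.
Q = ΔU + W = 20700 J.

20700 J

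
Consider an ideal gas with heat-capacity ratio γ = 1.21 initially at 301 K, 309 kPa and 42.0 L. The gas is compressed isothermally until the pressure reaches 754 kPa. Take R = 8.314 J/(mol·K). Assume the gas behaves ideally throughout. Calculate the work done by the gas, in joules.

-11600 J

n = P₁V₁/(RT₁) = 309×42.0/(8.314×301) = 5.19 mol.
Isothermal: T stays 301 K; PV = const ⇒ V₂ = 17.2 L, P₂ = 754 kPa.
W = nRT ln(V₂/V₁) = 5.19×8.314×301×ln(0.410) = -11600 J.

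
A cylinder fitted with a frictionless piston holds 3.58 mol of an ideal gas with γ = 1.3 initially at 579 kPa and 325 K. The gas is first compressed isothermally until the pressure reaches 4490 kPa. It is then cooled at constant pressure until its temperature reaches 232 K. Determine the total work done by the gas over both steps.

-22600 J

V₁ = nRT₁/P₁ = 3.58×8.314×325/579 = 16.7 L.
Step 1 — Isothermal: T stays 325 K; PV = const ⇒ V₂ = 2.15 L, P₂ = 4490 kPa.
ΔU = 0 (ideal gas, T constant).
W = nRT ln(V₂/V₁) = 3.58×8.314×325×ln(0.129) = -19800 J.
Q = ΔU + W = -19800 J.
State after step 1: P = 4490 kPa, V = 2.15 L, T = 325 K.
Step 2 — Isobaric: P stays 4490 kPa; V/T = const ⇒ T₂ = 232 K, V₂ = 1.54 L.
W = PΔV = 4490×(1.54−2.15) kPa·L = -2770 J.
ΔU = nCvΔT = 3.58×27.7×(232−325) = -9230 J.
Q = ΔU + W = nCpΔT = -12000 J.
Net over both steps: W = -22600 J, Q = -31800 J, ΔU = -9230 J.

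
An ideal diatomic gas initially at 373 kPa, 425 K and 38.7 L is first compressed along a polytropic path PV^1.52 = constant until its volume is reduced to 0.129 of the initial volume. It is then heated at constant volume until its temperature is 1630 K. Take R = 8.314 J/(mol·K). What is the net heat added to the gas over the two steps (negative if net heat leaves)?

n = P₁V₁/(RT₁) = 373×38.7/(8.314×425) = 4.09 mol.
Step 1 — Polytropic n=1.52: T₂ = T₁(V₁/V₂)^(n−1) = 425×(7.75)^0.52 = 1230 K; P₂ = P₁(V₁/V₂)^n = 8390 kPa.
W = (P₁V₁−P₂V₂)/(n−1) = (373×38.7−8390×4.99)/0.52 = -52800 J.
ΔU = nCvΔT = 4.09×20.8×(1230−425) = 68600 J.
Q = ΔU + W = 15800 J.
State after step 1: P = 8390 kPa, V = 4.99 L, T = 1230 K.
Step 2 — Isochoric: V stays 4.99 L; P/T = const ⇒ T₂ = 1630 K, P₂ = 11100 kPa.
W = 0 (no volume change).
ΔU = nCvΔT = 4.09×20.8×(1630−1230) = 33700 J.
Q = ΔU = 33700 J.
Net over both steps: W = -52800 J, Q = 49600 J, ΔU = 102000 J.

49600 J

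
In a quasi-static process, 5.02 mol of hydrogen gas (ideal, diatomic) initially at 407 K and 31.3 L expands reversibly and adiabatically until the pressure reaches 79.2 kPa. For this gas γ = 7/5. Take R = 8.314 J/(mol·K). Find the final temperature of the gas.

235 K

P₁ = nRT₁/V₁ = 5.02×8.314×407/31.3 = 543 kPa.
Adiabatic: T₂/T₁ = (P₂/P₁)^((γ−1)/γ) ⇒ T₂ = 407×(0.146)^0.286 = 235 K; V₂ = 124 L.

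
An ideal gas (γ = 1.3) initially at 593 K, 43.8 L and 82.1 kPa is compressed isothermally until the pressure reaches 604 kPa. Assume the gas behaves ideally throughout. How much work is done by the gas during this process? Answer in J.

-7180 J

n = P₁V₁/(RT₁) = 82.1×43.8/(8.314×593) = 0.729 mol.
Isothermal: T stays 593 K; PV = const ⇒ V₂ = 5.95 L, P₂ = 604 kPa.
W = nRT ln(V₂/V₁) = 0.729×8.314×593×ln(0.136) = -7180 J.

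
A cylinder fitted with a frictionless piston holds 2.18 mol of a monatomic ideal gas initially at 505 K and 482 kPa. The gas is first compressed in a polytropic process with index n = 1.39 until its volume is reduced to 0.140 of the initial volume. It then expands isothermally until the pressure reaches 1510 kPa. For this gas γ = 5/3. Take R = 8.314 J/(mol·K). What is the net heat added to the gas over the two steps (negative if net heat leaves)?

20100 J

V₁ = nRT₁/P₁ = 2.18×8.314×505/482 = 19.0 L.
Step 1 — Polytropic n=1.39: T₂ = T₁(V₁/V₂)^(n−1) = 505×(7.14)^0.39 = 1090 K; P₂ = P₁(V₁/V₂)^n = 7410 kPa.
W = (P₁V₁−P₂V₂)/(n−1) = (482×19.0−7410×2.66)/0.39 = -27100 J.
ΔU = nCvΔT = 2.18×12.5×(1090−505) = 15800 J.
Q = ΔU + W = -11200 J.
State after step 1: P = 7410 kPa, V = 2.66 L, T = 1090 K.
Step 2 — Isothermal: T stays 1090 K; PV = const ⇒ V₂ = 13.0 L, P₂ = 1510 kPa.
ΔU = 0 (ideal gas, T constant).
W = nRT ln(V₂/V₁) = 2.18×8.314×1090×ln(4.91) = 31300 J.
Q = ΔU + W = 31300 J.
Net over both steps: W = 4290 J, Q = 20100 J, ΔU = 15800 J.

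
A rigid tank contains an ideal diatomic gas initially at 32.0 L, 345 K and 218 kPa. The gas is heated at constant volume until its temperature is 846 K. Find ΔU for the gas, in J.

25300 J

n = P₁V₁/(RT₁) = 218×32.0/(8.314×345) = 2.43 mol.
Isochoric: V stays 32.0 L; P/T = const ⇒ T₂ = 846 K, P₂ = 535 kPa.
For an ideal gas ΔU = nCvΔT with Cv = (5/2)R = 20.8 J/(mol·K).
ΔU = 2.43×20.8×(846−345) = 25300 J.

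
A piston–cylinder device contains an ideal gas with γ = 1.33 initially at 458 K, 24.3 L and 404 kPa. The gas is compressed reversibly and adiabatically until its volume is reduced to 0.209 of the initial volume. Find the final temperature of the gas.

768 K

Adiabatic: TV^(γ−1) = const ⇒ T₂ = 458×(4.78)^0.330 = 768 K; PV^γ = const ⇒ P₂ = 3240 kPa.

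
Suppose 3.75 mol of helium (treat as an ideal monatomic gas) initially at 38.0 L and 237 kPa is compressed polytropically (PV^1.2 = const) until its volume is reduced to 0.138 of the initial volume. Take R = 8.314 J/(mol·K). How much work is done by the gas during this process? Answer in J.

-21900 J

T₁ = P₁V₁/(nR) = 237×38.0/(3.75×8.314) = 289 K.
Polytropic n=1.2: T₂ = T₁(V₁/V₂)^(n−1) = 289×(7.25)^0.20 = 429 K; P₂ = P₁(V₁/V₂)^n = 2550 kPa.
W = (P₁V₁−P₂V₂)/(n−1) = (237×38.0−2550×5.24)/0.20 = -21900 J.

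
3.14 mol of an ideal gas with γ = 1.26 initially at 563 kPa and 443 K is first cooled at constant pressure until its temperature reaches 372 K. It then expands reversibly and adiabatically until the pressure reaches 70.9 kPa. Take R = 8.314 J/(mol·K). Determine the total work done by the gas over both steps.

V₁ = nRT₁/P₁ = 3.14×8.314×443/563 = 20.5 L.
Step 1 — Isobaric: P stays 563 kPa; V/T = const ⇒ T₂ = 372 K, V₂ = 17.2 L.
W = PΔV = 563×(17.2−20.5) kPa·L = -1850 J.
ΔU = nCvΔT = 3.14×32.0×(372−443) = -7130 J.
Q = ΔU + W = nCpΔT = -8980 J.
State after step 1: P = 563 kPa, V = 17.2 L, T = 372 K.
Step 2 — Adiabatic: T₂/T₁ = (P₂/P₁)^((γ−1)/γ) ⇒ T₂ = 372×(0.126)^0.206 = 243 K; V₂ = 89.3 L.
ΔU = nCvΔT = 3.14×32.0×(243−372) = -13000 J.
Q = 0 for an adiabatic process, so W = −ΔU = 13000 J.
Net over both steps: W = 11100 J, Q = -8980 J, ΔU = -20100 J.

11100 J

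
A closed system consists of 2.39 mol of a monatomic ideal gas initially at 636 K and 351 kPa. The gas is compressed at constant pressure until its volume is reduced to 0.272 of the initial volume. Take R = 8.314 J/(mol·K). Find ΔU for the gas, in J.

V₁ = nRT₁/P₁ = 2.39×8.314×636/351 = 36.0 L.
Isobaric: P stays 351 kPa; V/T = const ⇒ T₂ = 173 K, V₂ = 9.79 L.
For an ideal gas ΔU = nCvΔT with Cv = (3/2)R = 12.5 J/(mol·K).
ΔU = 2.39×12.5×(173−636) = -13800 J.

-13800 J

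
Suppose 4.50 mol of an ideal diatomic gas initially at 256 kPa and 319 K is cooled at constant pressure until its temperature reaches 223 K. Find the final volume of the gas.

32.6 L

V₁ = nRT₁/P₁ = 4.50×8.314×319/256 = 46.6 L.
Isobaric: P stays 256 kPa; V/T = const ⇒ T₂ = 223 K, V₂ = 32.6 L.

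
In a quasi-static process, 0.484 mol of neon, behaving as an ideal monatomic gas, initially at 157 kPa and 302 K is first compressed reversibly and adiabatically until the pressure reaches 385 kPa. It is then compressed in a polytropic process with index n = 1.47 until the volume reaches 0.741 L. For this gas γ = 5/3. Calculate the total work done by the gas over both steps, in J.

V₁ = nRT₁/P₁ = 0.484×8.314×302/157 = 7.74 L.
Step 1 — Adiabatic: T₂/T₁ = (P₂/P₁)^((γ−1)/γ) ⇒ T₂ = 302×(2.45)^0.400 = 432 K; V₂ = 4.52 L.
ΔU = nCvΔT = 0.484×12.5×(432−302) = 787 J.
Q = 0 for an adiabatic process, so W = −ΔU = -787 J.
State after step 1: P = 385 kPa, V = 4.52 L, T = 432 K.
Step 2 — Polytropic n=1.47: T₂ = T₁(V₁/V₂)^(n−1) = 432×(6.10)^0.47 = 1010 K; P₂ = P₁(V₁/V₂)^n = 5490 kPa.
W = (P₁V₁−P₂V₂)/(n−1) = (385×4.52−5490×0.741)/0.47 = -4960 J.
ΔU = nCvΔT = 0.484×12.5×(1010−432) = 3490 J.
Q = ΔU + W = -1460 J.
Net over both steps: W = -5740 J, Q = -1460 J, ΔU = 4280 J.

-5740 J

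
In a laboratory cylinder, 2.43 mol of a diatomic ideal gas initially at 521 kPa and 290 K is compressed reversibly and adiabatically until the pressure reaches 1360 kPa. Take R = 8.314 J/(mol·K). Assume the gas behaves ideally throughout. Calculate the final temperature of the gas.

381 K

V₁ = nRT₁/P₁ = 2.43×8.314×290/521 = 11.2 L.
Adiabatic: T₂/T₁ = (P₂/P₁)^((γ−1)/γ) ⇒ T₂ = 290×(2.61)^0.286 = 381 K; V₂ = 5.67 L.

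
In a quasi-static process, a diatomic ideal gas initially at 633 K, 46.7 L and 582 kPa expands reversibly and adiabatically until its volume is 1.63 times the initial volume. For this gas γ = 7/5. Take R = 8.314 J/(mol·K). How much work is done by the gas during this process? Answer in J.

n = P₁V₁/(RT₁) = 582×46.7/(8.314×633) = 5.16 mol.
Adiabatic: TV^(γ−1) = const ⇒ T₂ = 633×(0.613)^0.400 = 521 K; PV^γ = const ⇒ P₂ = 294 kPa.
ΔU = nCvΔT = 5.16×20.8×(521−633) = -12100 J.
Q = 0 for an adiabatic process, so W = −ΔU = 12100 J.

12100 J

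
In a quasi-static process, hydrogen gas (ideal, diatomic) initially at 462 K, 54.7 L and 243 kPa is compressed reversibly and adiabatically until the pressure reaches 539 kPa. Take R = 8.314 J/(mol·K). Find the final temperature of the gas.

580 K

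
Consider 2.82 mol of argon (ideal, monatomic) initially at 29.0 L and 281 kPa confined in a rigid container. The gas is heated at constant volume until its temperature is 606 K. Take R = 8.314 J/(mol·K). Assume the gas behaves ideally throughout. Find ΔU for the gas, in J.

T₁ = P₁V₁/(nR) = 281×29.0/(2.82×8.314) = 348 K.
Isochoric: V stays 29.0 L; P/T = const ⇒ T₂ = 606 K, P₂ = 490 kPa.
For an ideal gas ΔU = nCvΔT with Cv = (3/2)R = 12.5 J/(mol·K).
ΔU = 2.82×12.5×(606−348) = 9090 J.

9090 J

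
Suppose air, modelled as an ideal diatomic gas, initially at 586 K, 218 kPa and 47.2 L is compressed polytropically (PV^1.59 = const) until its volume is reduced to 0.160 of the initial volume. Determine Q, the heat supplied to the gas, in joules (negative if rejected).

16100 J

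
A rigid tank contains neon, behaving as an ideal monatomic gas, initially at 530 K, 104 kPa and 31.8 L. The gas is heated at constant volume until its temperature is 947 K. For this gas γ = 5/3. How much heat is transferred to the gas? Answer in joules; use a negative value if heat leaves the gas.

n = P₁V₁/(RT₁) = 104×31.8/(8.314×530) = 0.751 mol.
Isochoric: V stays 31.8 L; P/T = const ⇒ T₂ = 947 K, P₂ = 186 kPa.
W = 0 (no volume change).
ΔU = nCvΔT = 0.751×12.5×(947−530) = 3900 J.
Q = ΔU = 3900 J.

3900 J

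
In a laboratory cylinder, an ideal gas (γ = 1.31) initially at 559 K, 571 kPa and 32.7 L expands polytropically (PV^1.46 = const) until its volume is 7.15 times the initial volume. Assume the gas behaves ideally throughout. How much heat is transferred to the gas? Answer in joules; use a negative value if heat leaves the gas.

-11700 J

n = P₁V₁/(RT₁) = 571×32.7/(8.314×559) = 4.02 mol.
Polytropic n=1.46: T₂ = T₁(V₁/V₂)^(n−1) = 559×(0.140)^0.46 = 226 K; P₂ = P₁(V₁/V₂)^n = 32.3 kPa.
W = (P₁V₁−P₂V₂)/(n−1) = (571×32.7−32.3×234)/0.46 = 24200 J.
ΔU = nCvΔT = 4.02×26.8×(226−559) = -35900 J.
Q = ΔU + W = -11700 J.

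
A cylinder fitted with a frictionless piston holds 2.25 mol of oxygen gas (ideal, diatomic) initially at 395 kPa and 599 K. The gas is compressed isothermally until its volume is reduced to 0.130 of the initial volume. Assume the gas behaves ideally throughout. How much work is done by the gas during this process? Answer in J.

V₁ = nRT₁/P₁ = 2.25×8.314×599/395 = 28.4 L.
Isothermal: T stays 599 K; PV = const ⇒ V₂ = 3.69 L, P₂ = 3040 kPa.
W = nRT ln(V₂/V₁) = 2.25×8.314×599×ln(0.130) = -22900 J.

-22900 J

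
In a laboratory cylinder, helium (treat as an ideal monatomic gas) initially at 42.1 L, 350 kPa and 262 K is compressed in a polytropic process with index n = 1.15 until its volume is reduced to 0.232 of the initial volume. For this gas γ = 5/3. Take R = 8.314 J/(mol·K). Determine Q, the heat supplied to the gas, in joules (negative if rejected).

-18700 J

n = P₁V₁/(RT₁) = 350×42.1/(8.314×262) = 6.76 mol.
Polytropic n=1.15: T₂ = T₁(V₁/V₂)^(n−1) = 262×(4.31)^0.15 = 326 K; P₂ = P₁(V₁/V₂)^n = 1880 kPa.
W = (P₁V₁−P₂V₂)/(n−1) = (350×42.1−1880×9.77)/0.15 = -24100 J.
ΔU = nCvΔT = 6.76×12.5×(326−262) = 5420 J.
Q = ΔU + W = -18700 J.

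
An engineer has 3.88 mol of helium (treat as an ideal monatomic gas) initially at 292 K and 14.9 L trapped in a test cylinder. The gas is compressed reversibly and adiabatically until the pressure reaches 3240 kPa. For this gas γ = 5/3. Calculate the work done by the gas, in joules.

-13000 J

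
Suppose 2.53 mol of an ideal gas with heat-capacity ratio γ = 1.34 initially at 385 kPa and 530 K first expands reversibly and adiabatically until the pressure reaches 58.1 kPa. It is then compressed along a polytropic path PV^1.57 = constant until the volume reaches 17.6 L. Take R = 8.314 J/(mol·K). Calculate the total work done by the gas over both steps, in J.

-11300 J

V₁ = nRT₁/P₁ = 2.53×8.314×530/385 = 29.0 L.
Step 1 — Adiabatic: T₂/T₁ = (P₂/P₁)^((γ−1)/γ) ⇒ T₂ = 530×(0.151)^0.254 = 328 K; V₂ = 119 L.
ΔU = nCvΔT = 2.53×24.5×(328−530) = -12500 J.
Q = 0 for an adiabatic process, so W = −ΔU = 12500 J.
State after step 1: P = 58.1 kPa, V = 119 L, T = 328 K.
Step 2 — Polytropic n=1.57: T₂ = T₁(V₁/V₂)^(n−1) = 328×(6.75)^0.57 = 974 K; P₂ = P₁(V₁/V₂)^n = 1160 kPa.
W = (P₁V₁−P₂V₂)/(n−1) = (58.1×119−1160×17.6)/0.57 = -23800 J.
ΔU = nCvΔT = 2.53×24.5×(974−328) = 40000 J.
Q = ΔU + W = 16100 J.
Net over both steps: W = -11300 J, Q = 16100 J, ΔU = 27500 J.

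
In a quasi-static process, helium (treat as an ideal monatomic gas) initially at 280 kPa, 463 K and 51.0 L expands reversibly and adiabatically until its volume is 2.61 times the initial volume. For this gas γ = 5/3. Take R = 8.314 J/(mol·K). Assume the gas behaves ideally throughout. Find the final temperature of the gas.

244 K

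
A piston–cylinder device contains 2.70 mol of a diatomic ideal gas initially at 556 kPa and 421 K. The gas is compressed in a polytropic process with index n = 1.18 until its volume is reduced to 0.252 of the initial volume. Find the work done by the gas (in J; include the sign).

V₁ = nRT₁/P₁ = 2.70×8.314×421/556 = 17.0 L.
Polytropic n=1.18: T₂ = T₁(V₁/V₂)^(n−1) = 421×(3.97)^0.18 = 540 K; P₂ = P₁(V₁/V₂)^n = 2830 kPa.
W = (P₁V₁−P₂V₂)/(n−1) = (556×17.0−2830×4.28)/0.18 = -14800 J.

-14800 J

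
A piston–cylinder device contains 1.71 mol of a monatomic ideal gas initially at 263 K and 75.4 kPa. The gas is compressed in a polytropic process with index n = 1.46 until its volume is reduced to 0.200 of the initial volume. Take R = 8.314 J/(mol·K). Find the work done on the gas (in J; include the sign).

8910 J

V₁ = nRT₁/P₁ = 1.71×8.314×263/75.4 = 49.6 L.
Polytropic n=1.46: T₂ = T₁(V₁/V₂)^(n−1) = 263×(5.00)^0.46 = 551 K; P₂ = P₁(V₁/V₂)^n = 790 kPa.
W = (P₁V₁−P₂V₂)/(n−1) = (75.4×49.6−790×9.92)/0.46 = -8910 J.
Work done on the gas = −W_by = 8910 J.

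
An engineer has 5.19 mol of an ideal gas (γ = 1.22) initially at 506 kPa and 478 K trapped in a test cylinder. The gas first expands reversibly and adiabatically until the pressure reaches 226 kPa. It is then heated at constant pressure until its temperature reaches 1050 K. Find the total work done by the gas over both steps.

V₁ = nRT₁/P₁ = 5.19×8.314×478/506 = 40.8 L.
Step 1 — Adiabatic: T₂/T₁ = (P₂/P₁)^((γ−1)/γ) ⇒ T₂ = 478×(0.447)^0.180 = 413 K; V₂ = 78.9 L.
ΔU = nCvΔT = 5.19×37.8×(413−478) = -12700 J.
Q = 0 for an adiabatic process, so W = −ΔU = 12700 J.
State after step 1: P = 226 kPa, V = 78.9 L, T = 413 K.
Step 2 — Isobaric: P stays 226 kPa; V/T = const ⇒ T₂ = 1050 K, V₂ = 200 L.
W = PΔV = 226×(200−78.9) kPa·L = 27500 J.
ΔU = nCvΔT = 5.19×37.8×(1050−413) = 125000 J.
Q = ΔU + W = nCpΔT = 152000 J.
Net over both steps: W = 40200 J, Q = 152000 J, ΔU = 112000 J.

40200 J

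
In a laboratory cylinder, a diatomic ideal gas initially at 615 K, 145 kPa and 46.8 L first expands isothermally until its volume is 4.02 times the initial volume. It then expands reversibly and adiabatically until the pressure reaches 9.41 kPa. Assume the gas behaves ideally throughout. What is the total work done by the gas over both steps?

n = P₁V₁/(RT₁) = 145×46.8/(8.314×615) = 1.33 mol.
Step 1 — Isothermal: T stays 615 K; PV = const ⇒ V₂ = 188 L, P₂ = 36.1 kPa.
ΔU = 0 (ideal gas, T constant).
W = nRT ln(V₂/V₁) = 1.33×8.314×615×ln(4.02) = 9440 J.
Q = ΔU + W = 9440 J.
State after step 1: P = 36.1 kPa, V = 188 L, T = 615 K.
Step 2 — Adiabatic: T₂/T₁ = (P₂/P₁)^((γ−1)/γ) ⇒ T₂ = 615×(0.261)^0.286 = 419 K; V₂ = 491 L.
ΔU = nCvΔT = 1.33×20.8×(419−615) = -5410 J.
Q = 0 for an adiabatic process, so W = −ΔU = 5410 J.
Net over both steps: W = 14800 J, Q = 9440 J, ΔU = -5410 J.

14800 J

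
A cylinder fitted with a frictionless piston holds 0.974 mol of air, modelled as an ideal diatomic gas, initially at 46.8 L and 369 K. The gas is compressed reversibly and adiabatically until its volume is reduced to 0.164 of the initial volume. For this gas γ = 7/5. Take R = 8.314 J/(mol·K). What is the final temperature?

760 K

P₁ = nRT₁/V₁ = 0.974×8.314×369/46.8 = 63.8 kPa.
Adiabatic: TV^(γ−1) = const ⇒ T₂ = 369×(6.10)^0.400 = 760 K; PV^γ = const ⇒ P₂ = 802 kPa.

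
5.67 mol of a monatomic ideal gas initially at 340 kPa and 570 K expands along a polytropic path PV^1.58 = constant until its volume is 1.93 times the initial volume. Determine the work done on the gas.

-14700 J

V₁ = nRT₁/P₁ = 5.67×8.314×570/340 = 79.0 L.
Polytropic n=1.58: T₂ = T₁(V₁/V₂)^(n−1) = 570×(0.518)^0.58 = 389 K; P₂ = P₁(V₁/V₂)^n = 120 kPa.
W = (P₁V₁−P₂V₂)/(n−1) = (340×79.0−120×153)/0.58 = 14700 J.
Work done on the gas = −W_by = -14700 J.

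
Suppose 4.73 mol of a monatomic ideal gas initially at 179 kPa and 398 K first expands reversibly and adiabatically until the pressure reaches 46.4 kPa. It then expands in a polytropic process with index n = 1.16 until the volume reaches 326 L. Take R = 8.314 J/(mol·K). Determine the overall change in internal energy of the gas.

V₁ = nRT₁/P₁ = 4.73×8.314×398/179 = 87.4 L.
Step 1 — Adiabatic: T₂/T₁ = (P₂/P₁)^((γ−1)/γ) ⇒ T₂ = 398×(0.259)^0.400 = 232 K; V₂ = 197 L.
ΔU = nCvΔT = 4.73×12.5×(232−398) = -9800 J.
Q = 0 for an adiabatic process, so W = −ΔU = 9800 J.
State after step 1: P = 46.4 kPa, V = 197 L, T = 232 K.
Step 2 — Polytropic n=1.16: T₂ = T₁(V₁/V₂)^(n−1) = 232×(0.603)^0.16 = 214 K; P₂ = P₁(V₁/V₂)^n = 25.8 kPa.
W = (P₁V₁−P₂V₂)/(n−1) = (46.4×197−25.8×326)/0.16 = 4430 J.
ΔU = nCvΔT = 4.73×12.5×(214−232) = -1060 J.
Q = ΔU + W = 3370 J.
Net over both steps: W = 14200 J, Q = 3370 J, ΔU = -10900 J.

-10900 J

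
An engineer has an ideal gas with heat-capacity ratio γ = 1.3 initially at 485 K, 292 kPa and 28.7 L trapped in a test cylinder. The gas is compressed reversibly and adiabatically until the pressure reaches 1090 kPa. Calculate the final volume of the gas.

Adiabatic: T₂/T₁ = (P₂/P₁)^((γ−1)/γ) ⇒ T₂ = 485×(3.73)^0.231 = 657 K; V₂ = 10.4 L.

10.4 L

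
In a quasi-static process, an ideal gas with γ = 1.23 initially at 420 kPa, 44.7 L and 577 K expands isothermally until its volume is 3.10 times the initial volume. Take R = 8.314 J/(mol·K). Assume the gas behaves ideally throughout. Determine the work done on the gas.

-21200 J

n = P₁V₁/(RT₁) = 420×44.7/(8.314×577) = 3.91 mol.
Isothermal: T stays 577 K; PV = const ⇒ V₂ = 139 L, P₂ = 135 kPa.
W = nRT ln(V₂/V₁) = 3.91×8.314×577×ln(3.10) = 21200 J.
Work done on the gas = −W_by = -21200 J.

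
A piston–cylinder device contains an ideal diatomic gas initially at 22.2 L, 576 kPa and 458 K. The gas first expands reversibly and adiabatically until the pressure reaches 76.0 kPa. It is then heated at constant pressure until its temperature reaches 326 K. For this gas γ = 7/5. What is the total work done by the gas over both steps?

16000 J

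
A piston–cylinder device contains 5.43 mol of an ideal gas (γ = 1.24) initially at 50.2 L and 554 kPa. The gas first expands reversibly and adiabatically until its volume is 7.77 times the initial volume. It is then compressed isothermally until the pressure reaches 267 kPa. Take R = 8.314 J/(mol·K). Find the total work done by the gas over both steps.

T₁ = P₁V₁/(nR) = 554×50.2/(5.43×8.314) = 616 K.
Step 1 — Adiabatic: TV^(γ−1) = const ⇒ T₂ = 616×(0.129)^0.240 = 377 K; PV^γ = const ⇒ P₂ = 43.6 kPa.
ΔU = nCvΔT = 5.43×34.6×(377−616) = -45000 J.
Q = 0 for an adiabatic process, so W = −ΔU = 45000 J.
State after step 1: P = 43.6 kPa, V = 390 L, T = 377 K.
Step 2 — Isothermal: T stays 377 K; PV = const ⇒ V₂ = 63.7 L, P₂ = 267 kPa.
ΔU = 0 (ideal gas, T constant).
W = nRT ln(V₂/V₁) = 5.43×8.314×377×ln(0.163) = -30800 J.
Q = ΔU + W = -30800 J.
Net over both steps: W = 14200 J, Q = -30800 J, ΔU = -45000 J.

14200 J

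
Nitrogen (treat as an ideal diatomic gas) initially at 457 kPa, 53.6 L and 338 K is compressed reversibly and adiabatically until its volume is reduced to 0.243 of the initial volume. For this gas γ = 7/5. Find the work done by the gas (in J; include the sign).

-46600 J

n = P₁V₁/(RT₁) = 457×53.6/(8.314×338) = 8.72 mol.
Adiabatic: TV^(γ−1) = const ⇒ T₂ = 338×(4.12)^0.400 = 595 K; PV^γ = const ⇒ P₂ = 3310 kPa.
ΔU = nCvΔT = 8.72×20.8×(595−338) = 46600 J.
Q = 0 for an adiabatic process, so W = −ΔU = -46600 J.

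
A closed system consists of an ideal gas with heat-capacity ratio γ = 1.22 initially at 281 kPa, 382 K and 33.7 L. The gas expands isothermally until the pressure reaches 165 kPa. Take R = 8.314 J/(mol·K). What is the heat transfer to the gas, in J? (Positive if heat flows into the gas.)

5040 J

n = P₁V₁/(RT₁) = 281×33.7/(8.314×382) = 2.98 mol.
Isothermal: T stays 382 K; PV = const ⇒ V₂ = 57.4 L, P₂ = 165 kPa.
ΔU = 0 (ideal gas, T constant).
W = nRT ln(V₂/V₁) = 2.98×8.314×382×ln(1.70) = 5040 J.
Q = ΔU + W = 5040 J.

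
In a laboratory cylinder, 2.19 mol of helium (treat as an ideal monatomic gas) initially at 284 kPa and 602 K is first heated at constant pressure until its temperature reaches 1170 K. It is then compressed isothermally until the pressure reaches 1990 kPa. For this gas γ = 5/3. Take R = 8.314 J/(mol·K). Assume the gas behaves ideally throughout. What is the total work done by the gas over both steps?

V₁ = nRT₁/P₁ = 2.19×8.314×602/284 = 38.6 L.
Step 1 — Isobaric: P stays 284 kPa; V/T = const ⇒ T₂ = 1170 K, V₂ = 75.0 L.
W = PΔV = 284×(75.0−38.6) kPa·L = 10300 J.
ΔU = nCvΔT = 2.19×12.5×(1170−602) = 15500 J.
Q = ΔU + W = nCpΔT = 25900 J.
State after step 1: P = 284 kPa, V = 75.0 L, T = 1170 K.
Step 2 — Isothermal: T stays 1170 K; PV = const ⇒ V₂ = 10.7 L, P₂ = 1990 kPa.
ΔU = 0 (ideal gas, T constant).
W = nRT ln(V₂/V₁) = 2.19×8.314×1170×ln(0.143) = -41500 J.
Q = ΔU + W = -41500 J.
Net over both steps: W = -31100 J, Q = -15600 J, ΔU = 15500 J.

-31100 J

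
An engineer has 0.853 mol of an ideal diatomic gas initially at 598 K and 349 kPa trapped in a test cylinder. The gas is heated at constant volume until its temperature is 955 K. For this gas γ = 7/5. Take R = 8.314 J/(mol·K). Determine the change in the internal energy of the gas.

6330 J

V₁ = nRT₁/P₁ = 0.853×8.314×598/349 = 12.2 L.
Isochoric: V stays 12.2 L; P/T = const ⇒ T₂ = 955 K, P₂ = 557 kPa.
For an ideal gas ΔU = nCvΔT with Cv = (5/2)R = 20.8 J/(mol·K).
ΔU = 0.853×20.8×(955−598) = 6330 J.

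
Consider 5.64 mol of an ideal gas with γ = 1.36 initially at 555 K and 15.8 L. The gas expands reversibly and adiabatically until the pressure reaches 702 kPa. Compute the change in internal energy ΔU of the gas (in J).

P₁ = nRT₁/V₁ = 5.64×8.314×555/15.8 = 1650 kPa.
Adiabatic: T₂/T₁ = (P₂/P₁)^((γ−1)/γ) ⇒ T₂ = 555×(0.426)^0.265 = 443 K; V₂ = 29.6 L.
For an ideal gas ΔU = nCvΔT with Cv = R/(γ−1) = 23.1 J/(mol·K).
ΔU = 5.64×23.1×(443−555) = -14600 J.

-14600 J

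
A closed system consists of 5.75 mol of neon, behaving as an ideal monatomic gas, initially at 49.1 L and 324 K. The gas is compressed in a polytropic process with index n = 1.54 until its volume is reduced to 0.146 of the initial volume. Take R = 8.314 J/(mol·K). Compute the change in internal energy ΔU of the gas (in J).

42400 J

P₁ = nRT₁/V₁ = 5.75×8.314×324/49.1 = 315 kPa.
Polytropic n=1.54: T₂ = T₁(V₁/V₂)^(n−1) = 324×(6.85)^0.54 = 916 K; P₂ = P₁(V₁/V₂)^n = 6110 kPa.
For an ideal gas ΔU = nCvΔT with Cv = (3/2)R = 12.5 J/(mol·K).
ΔU = 5.75×12.5×(916−324) = 42400 J.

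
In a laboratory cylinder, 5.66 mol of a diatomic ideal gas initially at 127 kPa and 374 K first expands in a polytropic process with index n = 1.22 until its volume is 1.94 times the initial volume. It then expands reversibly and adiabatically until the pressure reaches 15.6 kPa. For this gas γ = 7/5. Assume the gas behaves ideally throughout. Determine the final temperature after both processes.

224 K

V₁ = nRT₁/P₁ = 5.66×8.314×374/127 = 139 L.
Step 1 — Polytropic n=1.22: T₂ = T₁(V₁/V₂)^(n−1) = 374×(0.515)^0.22 = 323 K; P₂ = P₁(V₁/V₂)^n = 56.6 kPa.
W = (P₁V₁−P₂V₂)/(n−1) = (127×139−56.6×269)/0.22 = 10900 J.
ΔU = nCvΔT = 5.66×20.8×(323−374) = -5970 J.
Q = ΔU + W = 4880 J.
State after step 1: P = 56.6 kPa, V = 269 L, T = 323 K.
Step 2 — Adiabatic: T₂/T₁ = (P₂/P₁)^((γ−1)/γ) ⇒ T₂ = 323×(0.276)^0.286 = 224 K; V₂ = 675 L.
ΔU = nCvΔT = 5.66×20.8×(224−323) = -11700 J.
Q = 0 for an adiabatic process, so W = −ΔU = 11700 J.
Net over both steps: W = 22600 J, Q = 4880 J, ΔU = -17700 J.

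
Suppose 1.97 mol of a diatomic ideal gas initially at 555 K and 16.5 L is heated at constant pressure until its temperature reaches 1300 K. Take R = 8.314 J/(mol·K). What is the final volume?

38.6 L

P₁ = nRT₁/V₁ = 1.97×8.314×555/16.5 = 551 kPa.
Isobaric: P stays 551 kPa; V/T = const ⇒ T₂ = 1300 K, V₂ = 38.6 L.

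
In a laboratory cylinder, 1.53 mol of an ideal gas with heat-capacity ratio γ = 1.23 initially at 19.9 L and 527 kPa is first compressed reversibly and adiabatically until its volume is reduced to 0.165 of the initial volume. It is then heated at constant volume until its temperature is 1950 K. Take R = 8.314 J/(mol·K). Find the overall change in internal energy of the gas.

T₁ = P₁V₁/(nR) = 527×19.9/(1.53×8.314) = 824 K.
Step 1 — Adiabatic: TV^(γ−1) = const ⇒ T₂ = 824×(6.06)^0.230 = 1250 K; PV^γ = const ⇒ P₂ = 4830 kPa.
ΔU = nCvΔT = 1.53×36.1×(1250−824) = 23400 J.
Q = 0 for an adiabatic process, so W = −ΔU = -23400 J.
State after step 1: P = 4830 kPa, V = 3.28 L, T = 1250 K.
Step 2 — Isochoric: V stays 3.28 L; P/T = const ⇒ T₂ = 1950 K, P₂ = 7550 kPa.
W = 0 (no volume change).
ΔU = nCvΔT = 1.53×36.1×(1950−1250) = 38800 J.
Q = ΔU = 38800 J.
Net over both steps: W = -23400 J, Q = 38800 J, ΔU = 62300 J.

62300 J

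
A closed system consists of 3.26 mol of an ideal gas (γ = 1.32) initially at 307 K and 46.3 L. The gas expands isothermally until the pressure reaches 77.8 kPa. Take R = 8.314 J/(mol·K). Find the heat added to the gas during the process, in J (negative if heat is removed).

6970 J

P₁ = nRT₁/V₁ = 3.26×8.314×307/46.3 = 180 kPa.
Isothermal: T stays 307 K; PV = const ⇒ V₂ = 107 L, P₂ = 77.8 kPa.
ΔU = 0 (ideal gas, T constant).
W = nRT ln(V₂/V₁) = 3.26×8.314×307×ln(2.31) = 6970 J.
Q = ΔU + W = 6970 J.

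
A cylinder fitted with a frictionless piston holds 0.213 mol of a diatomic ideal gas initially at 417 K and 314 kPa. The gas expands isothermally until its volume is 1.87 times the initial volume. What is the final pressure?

168 kPa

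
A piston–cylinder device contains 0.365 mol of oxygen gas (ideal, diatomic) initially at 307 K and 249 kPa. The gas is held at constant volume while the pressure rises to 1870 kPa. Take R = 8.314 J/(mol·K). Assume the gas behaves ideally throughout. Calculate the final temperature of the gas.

V₁ = nRT₁/P₁ = 0.365×8.314×307/249 = 3.74 L.
Isochoric: V stays 3.74 L; P/T = const ⇒ T₂ = 2310 K, P₂ = 1870 kPa.

2310 K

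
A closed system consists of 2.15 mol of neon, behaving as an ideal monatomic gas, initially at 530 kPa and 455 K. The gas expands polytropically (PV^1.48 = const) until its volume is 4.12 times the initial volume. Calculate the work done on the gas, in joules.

V₁ = nRT₁/P₁ = 2.15×8.314×455/530 = 15.3 L.
Polytropic n=1.48: T₂ = T₁(V₁/V₂)^(n−1) = 455×(0.243)^0.48 = 231 K; P₂ = P₁(V₁/V₂)^n = 65.2 kPa.
W = (P₁V₁−P₂V₂)/(n−1) = (530×15.3−65.2×63.2)/0.48 = 8360 J.
Work done on the gas = −W_by = -8360 J.

-8360 J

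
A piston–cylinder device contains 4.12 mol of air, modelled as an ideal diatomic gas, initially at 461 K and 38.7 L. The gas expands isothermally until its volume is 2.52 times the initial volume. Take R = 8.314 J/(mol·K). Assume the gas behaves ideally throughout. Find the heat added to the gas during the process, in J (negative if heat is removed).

P₁ = nRT₁/V₁ = 4.12×8.314×461/38.7 = 408 kPa.
Isothermal: T stays 461 K; PV = const ⇒ V₂ = 97.5 L, P₂ = 162 kPa.
ΔU = 0 (ideal gas, T constant).
W = nRT ln(V₂/V₁) = 4.12×8.314×461×ln(2.52) = 14600 J.
Q = ΔU + W = 14600 J.

14600 J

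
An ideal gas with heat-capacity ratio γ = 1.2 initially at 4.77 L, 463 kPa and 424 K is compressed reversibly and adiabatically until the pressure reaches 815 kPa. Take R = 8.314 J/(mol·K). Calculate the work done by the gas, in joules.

n = P₁V₁/(RT₁) = 463×4.77/(8.314×424) = 0.627 mol.
Adiabatic: T₂/T₁ = (P₂/P₁)^((γ−1)/γ) ⇒ T₂ = 424×(1.76)^0.167 = 466 K; V₂ = 2.98 L.
ΔU = nCvΔT = 0.627×41.6×(466−424) = 1090 J.
Q = 0 for an adiabatic process, so W = −ΔU = -1090 J.

-1090 J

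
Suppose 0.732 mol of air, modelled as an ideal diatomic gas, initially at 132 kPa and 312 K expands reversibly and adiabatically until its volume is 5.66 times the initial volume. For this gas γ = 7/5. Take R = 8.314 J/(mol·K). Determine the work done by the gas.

2370 J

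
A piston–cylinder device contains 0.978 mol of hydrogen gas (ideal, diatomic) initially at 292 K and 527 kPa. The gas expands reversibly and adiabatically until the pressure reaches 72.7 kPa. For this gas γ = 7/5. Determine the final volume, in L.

18.5 L

V₁ = nRT₁/P₁ = 0.978×8.314×292/527 = 4.51 L.
Adiabatic: T₂/T₁ = (P₂/P₁)^((γ−1)/γ) ⇒ T₂ = 292×(0.138)^0.286 = 166 K; V₂ = 18.5 L.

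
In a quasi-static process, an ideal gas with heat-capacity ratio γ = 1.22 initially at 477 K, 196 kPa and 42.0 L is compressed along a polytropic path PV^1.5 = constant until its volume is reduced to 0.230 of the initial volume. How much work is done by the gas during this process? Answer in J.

n = P₁V₁/(RT₁) = 196×42.0/(8.314×477) = 2.08 mol.
Polytropic n=1.5: T₂ = T₁(V₁/V₂)^(n−1) = 477×(4.35)^0.50 = 995 K; P₂ = P₁(V₁/V₂)^n = 1780 kPa.
W = (P₁V₁−P₂V₂)/(n−1) = (196×42.0−1780×9.66)/0.50 = -17900 J.

-17900 J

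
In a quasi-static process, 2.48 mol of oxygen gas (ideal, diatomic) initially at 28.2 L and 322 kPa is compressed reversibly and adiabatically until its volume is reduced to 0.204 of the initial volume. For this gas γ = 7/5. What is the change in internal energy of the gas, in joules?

T₁ = P₁V₁/(nR) = 322×28.2/(2.48×8.314) = 440 K.
Adiabatic: TV^(γ−1) = const ⇒ T₂ = 440×(4.90)^0.400 = 832 K; PV^γ = const ⇒ P₂ = 2980 kPa.
For an ideal gas ΔU = nCvΔT with Cv = (5/2)R = 20.8 J/(mol·K).
ΔU = 2.48×20.8×(832−440) = 20200 J.

20200 J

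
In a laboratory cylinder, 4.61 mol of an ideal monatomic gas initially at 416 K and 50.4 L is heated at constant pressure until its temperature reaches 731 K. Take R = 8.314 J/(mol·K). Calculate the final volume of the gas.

P₁ = nRT₁/V₁ = 4.61×8.314×416/50.4 = 316 kPa.
Isobaric: P stays 316 kPa; V/T = const ⇒ T₂ = 731 K, V₂ = 88.6 L.

88.6 L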